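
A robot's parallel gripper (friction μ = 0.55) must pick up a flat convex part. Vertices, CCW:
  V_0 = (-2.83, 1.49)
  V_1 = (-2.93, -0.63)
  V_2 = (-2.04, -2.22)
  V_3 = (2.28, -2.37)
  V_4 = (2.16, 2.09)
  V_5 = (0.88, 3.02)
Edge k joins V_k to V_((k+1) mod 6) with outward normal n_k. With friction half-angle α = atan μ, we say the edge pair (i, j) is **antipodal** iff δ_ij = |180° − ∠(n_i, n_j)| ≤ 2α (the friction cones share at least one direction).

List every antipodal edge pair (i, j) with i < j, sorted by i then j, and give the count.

count = 6; pairs: (0,3), (0,4), (1,3), (1,4), (2,4), (2,5)

α = atan 0.55 = 28.81°;  2α = 57.62°
n_0 = (-0.9989, +0.0471)
n_1 = (-0.8726, -0.4884)
n_2 = (-0.0347, -0.9994)
n_3 = (+0.9996, +0.0269)
n_4 = (+0.5878, +0.8090)
n_5 = (-0.3813, +0.9245)
  (0,1): δ = 148.06°  ·
  (0,2): δ = 89.29°  ·
  (0,3): δ = 4.24°  ✓
  (0,4): δ = 56.70°  ✓
  (0,5): δ = 115.11°  ·
  (1,2): δ = 121.23°  ·
  (1,3): δ = 27.70°  ✓
  (1,4): δ = 24.76°  ✓
  (1,5): δ = 83.17°  ·
  (2,3): δ = 86.47°  ·
  (2,4): δ = 34.01°  ✓
  (2,5): δ = 24.40°  ✓
  (3,4): δ = 127.54°  ·
  (3,5): δ = 69.13°  ·
  (4,5): δ = 121.59°  ·
antipodal pairs: 6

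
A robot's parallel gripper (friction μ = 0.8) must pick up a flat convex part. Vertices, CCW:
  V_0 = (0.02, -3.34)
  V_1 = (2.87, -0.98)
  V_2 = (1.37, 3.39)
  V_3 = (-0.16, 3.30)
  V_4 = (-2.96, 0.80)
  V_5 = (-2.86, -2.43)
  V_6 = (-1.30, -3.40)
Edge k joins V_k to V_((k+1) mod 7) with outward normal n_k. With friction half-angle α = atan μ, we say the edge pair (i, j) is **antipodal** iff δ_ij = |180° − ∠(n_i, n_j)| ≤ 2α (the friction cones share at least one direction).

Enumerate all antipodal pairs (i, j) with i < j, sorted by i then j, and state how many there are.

count = 11; pairs: (0,2), (0,3), (0,4), (1,3), (1,4), (1,5), (1,6), (2,5), (2,6), (3,5), (3,6)

α = atan 0.8 = 38.66°;  2α = 77.32°
n_0 = (+0.6378, -0.7702)
n_1 = (+0.9458, +0.3247)
n_2 = (-0.0587, +0.9983)
n_3 = (-0.6660, +0.7459)
n_4 = (-0.9995, -0.0309)
n_5 = (-0.5280, -0.8492)
n_6 = (+0.0454, -0.9990)
  (0,1): δ = 110.68°  ·
  (0,2): δ = 36.26°  ✓
  (0,3): δ = 2.13°  ✓
  (0,4): δ = 52.15°  ✓
  (0,5): δ = 108.50°  ·
  (0,6): δ = 142.98°  ·
  (1,2): δ = 105.58°  ·
  (1,3): δ = 67.18°  ✓
  (1,4): δ = 17.17°  ✓
  (1,5): δ = 39.18°  ✓
  (1,6): δ = 73.66°  ✓
  (2,3): δ = 141.61°  ·
  (2,4): δ = 91.59°  ·
  (2,5): δ = 35.24°  ✓
  (2,6): δ = 0.76°  ✓
  (3,4): δ = 129.99°  ·
  (3,5): δ = 73.63°  ✓
  (3,6): δ = 39.16°  ✓
  (4,5): δ = 123.65°  ·
  (4,6): δ = 89.17°  ·
  (5,6): δ = 145.52°  ·
antipodal pairs: 11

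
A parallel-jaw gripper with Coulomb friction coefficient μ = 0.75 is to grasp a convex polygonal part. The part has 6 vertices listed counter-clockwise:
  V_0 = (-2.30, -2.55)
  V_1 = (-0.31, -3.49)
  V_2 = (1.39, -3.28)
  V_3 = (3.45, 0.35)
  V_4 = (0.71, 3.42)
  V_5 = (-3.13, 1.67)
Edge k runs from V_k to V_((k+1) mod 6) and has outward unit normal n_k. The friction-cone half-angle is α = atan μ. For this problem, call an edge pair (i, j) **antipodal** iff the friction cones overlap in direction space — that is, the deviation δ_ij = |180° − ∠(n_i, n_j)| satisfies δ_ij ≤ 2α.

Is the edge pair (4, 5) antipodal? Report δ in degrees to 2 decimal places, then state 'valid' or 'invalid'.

δ = 103.37°, invalid

α = atan 0.75 = 36.87°;  2α = 73.74°
edge 4: e_4 = (-3.84, -1.75);  n_4 = (-0.4147, +0.9100)
edge 5: e_5 = (+0.83, -4.22);  n_5 = (-0.9812, -0.1930)
∠(n_4, n_5) = 76.63°
δ = |180° − 76.63°| = 103.37°
103.37° > 2α = 73.74°  →  invalid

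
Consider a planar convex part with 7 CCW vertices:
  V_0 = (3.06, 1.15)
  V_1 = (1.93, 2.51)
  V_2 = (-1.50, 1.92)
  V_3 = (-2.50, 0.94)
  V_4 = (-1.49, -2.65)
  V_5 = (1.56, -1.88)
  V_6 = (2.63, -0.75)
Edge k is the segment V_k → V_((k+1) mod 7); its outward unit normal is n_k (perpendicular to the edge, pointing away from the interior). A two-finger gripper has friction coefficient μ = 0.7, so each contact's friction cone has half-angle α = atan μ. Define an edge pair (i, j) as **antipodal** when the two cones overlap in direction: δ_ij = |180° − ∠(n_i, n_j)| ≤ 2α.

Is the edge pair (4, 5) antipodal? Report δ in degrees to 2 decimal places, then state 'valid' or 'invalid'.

α = atan 0.7 = 34.99°;  2α = 69.98°
edge 4: e_4 = (+3.05, +0.77);  n_4 = (+0.2448, -0.9696)
edge 5: e_5 = (+1.07, +1.13);  n_5 = (+0.7261, -0.6876)
∠(n_4, n_5) = 32.39°
δ = |180° − 32.39°| = 147.61°
147.61° > 2α = 69.98°  →  invalid

δ = 147.61°, invalid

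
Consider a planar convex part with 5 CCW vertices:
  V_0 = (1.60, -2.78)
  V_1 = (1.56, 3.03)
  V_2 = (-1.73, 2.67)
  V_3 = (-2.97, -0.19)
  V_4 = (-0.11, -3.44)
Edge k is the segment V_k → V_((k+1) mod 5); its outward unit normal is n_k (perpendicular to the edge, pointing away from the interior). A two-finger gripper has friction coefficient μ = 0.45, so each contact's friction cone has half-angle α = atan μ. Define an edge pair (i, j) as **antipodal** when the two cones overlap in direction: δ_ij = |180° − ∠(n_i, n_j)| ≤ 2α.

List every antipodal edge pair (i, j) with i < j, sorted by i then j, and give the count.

count = 4; pairs: (0,2), (0,3), (1,4), (2,4)

α = atan 0.45 = 24.23°;  2α = 48.46°
n_0 = (+1.0000, +0.0069)
n_1 = (-0.1088, +0.9941)
n_2 = (-0.9175, +0.3978)
n_3 = (-0.7507, -0.6606)
n_4 = (+0.3601, -0.9329)
  (0,1): δ = 84.15°  ·
  (0,2): δ = 23.83°  ✓
  (0,3): δ = 40.95°  ✓
  (0,4): δ = 110.71°  ·
  (1,2): δ = 119.68°  ·
  (1,3): δ = 54.90°  ·
  (1,4): δ = 14.86°  ✓
  (2,3): δ = 115.21°  ·
  (2,4): δ = 45.46°  ✓
  (3,4): δ = 110.24°  ·
antipodal pairs: 4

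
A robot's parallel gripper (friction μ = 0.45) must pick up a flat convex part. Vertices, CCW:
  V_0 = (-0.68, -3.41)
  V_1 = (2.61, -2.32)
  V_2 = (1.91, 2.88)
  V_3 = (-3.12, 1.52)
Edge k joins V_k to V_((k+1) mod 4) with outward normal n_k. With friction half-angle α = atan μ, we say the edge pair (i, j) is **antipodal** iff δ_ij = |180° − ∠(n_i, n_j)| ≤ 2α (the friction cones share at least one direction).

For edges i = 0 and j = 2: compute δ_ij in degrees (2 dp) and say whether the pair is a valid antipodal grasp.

α = atan 0.45 = 24.23°;  2α = 48.46°
edge 0: e_0 = (+3.29, +1.09);  n_0 = (+0.3145, -0.9493)
edge 2: e_2 = (-5.03, -1.36);  n_2 = (-0.2610, +0.9653)
∠(n_0, n_2) = 176.80°
δ = |180° − 176.80°| = 3.20°
3.20° ≤ 2α = 48.46°  →  valid

δ = 3.20°, valid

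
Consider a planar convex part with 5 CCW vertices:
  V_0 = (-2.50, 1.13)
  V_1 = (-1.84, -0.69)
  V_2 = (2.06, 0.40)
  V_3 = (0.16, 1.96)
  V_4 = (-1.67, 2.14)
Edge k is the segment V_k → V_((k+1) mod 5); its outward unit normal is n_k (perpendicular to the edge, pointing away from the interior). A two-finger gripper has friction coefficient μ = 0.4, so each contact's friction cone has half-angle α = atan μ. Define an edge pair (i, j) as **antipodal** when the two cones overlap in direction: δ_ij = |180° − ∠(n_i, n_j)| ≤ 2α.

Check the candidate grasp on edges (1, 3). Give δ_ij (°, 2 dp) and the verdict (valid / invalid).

δ = 21.23°, valid

α = atan 0.4 = 21.80°;  2α = 43.60°
edge 1: e_1 = (+3.90, +1.09);  n_1 = (+0.2692, -0.9631)
edge 3: e_3 = (-1.83, +0.18);  n_3 = (+0.0979, +0.9952)
∠(n_1, n_3) = 158.77°
δ = |180° − 158.77°| = 21.23°
21.23° ≤ 2α = 43.60°  →  valid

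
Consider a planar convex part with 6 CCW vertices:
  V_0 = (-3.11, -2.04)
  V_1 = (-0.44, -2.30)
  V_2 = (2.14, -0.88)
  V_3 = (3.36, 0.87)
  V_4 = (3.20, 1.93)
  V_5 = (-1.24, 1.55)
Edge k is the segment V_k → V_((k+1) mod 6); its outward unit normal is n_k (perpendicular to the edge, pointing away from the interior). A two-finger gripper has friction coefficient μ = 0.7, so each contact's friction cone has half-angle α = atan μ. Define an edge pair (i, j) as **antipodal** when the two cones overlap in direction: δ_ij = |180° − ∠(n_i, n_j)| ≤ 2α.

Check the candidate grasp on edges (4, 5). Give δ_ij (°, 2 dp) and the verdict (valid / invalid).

δ = 122.41°, invalid

α = atan 0.7 = 34.99°;  2α = 69.98°
edge 4: e_4 = (-4.44, -0.38);  n_4 = (-0.0853, +0.9964)
edge 5: e_5 = (-1.87, -3.59);  n_5 = (-0.8869, +0.4620)
∠(n_4, n_5) = 57.59°
δ = |180° − 57.59°| = 122.41°
122.41° > 2α = 69.98°  →  invalid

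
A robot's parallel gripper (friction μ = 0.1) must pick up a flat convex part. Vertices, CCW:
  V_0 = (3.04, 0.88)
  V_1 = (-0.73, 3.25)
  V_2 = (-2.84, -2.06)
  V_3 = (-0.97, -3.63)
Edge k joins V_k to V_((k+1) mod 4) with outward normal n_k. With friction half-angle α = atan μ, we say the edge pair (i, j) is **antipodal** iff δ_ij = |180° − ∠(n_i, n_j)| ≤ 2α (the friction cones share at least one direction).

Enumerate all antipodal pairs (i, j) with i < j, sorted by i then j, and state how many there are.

count = 1; pairs: (0,2)

α = atan 0.1 = 5.71°;  2α = 11.42°
n_0 = (+0.5322, +0.8466)
n_1 = (-0.9293, +0.3693)
n_2 = (-0.6430, -0.7659)
n_3 = (+0.7473, -0.6645)
  (0,1): δ = 79.52°  ·
  (0,2): δ = 7.86°  ✓
  (0,3): δ = 80.51°  ·
  (1,2): δ = 108.34°  ·
  (1,3): δ = 19.97°  ·
  (2,3): δ = 91.63°  ·
antipodal pairs: 1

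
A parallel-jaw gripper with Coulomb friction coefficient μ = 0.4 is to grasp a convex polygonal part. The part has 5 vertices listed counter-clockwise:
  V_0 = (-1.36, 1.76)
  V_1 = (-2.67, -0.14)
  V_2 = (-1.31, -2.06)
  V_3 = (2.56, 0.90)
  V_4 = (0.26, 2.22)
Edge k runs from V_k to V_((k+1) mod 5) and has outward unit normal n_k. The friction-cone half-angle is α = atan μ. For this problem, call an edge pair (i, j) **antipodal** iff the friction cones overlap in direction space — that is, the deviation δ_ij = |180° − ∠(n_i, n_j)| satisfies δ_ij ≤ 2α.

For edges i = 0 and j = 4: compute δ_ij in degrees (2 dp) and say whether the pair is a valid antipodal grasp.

α = atan 0.4 = 21.80°;  2α = 43.60°
edge 0: e_0 = (-1.31, -1.90);  n_0 = (-0.8233, +0.5676)
edge 4: e_4 = (-1.62, -0.46);  n_4 = (-0.2732, +0.9620)
∠(n_0, n_4) = 39.56°
δ = |180° − 39.56°| = 140.44°
140.44° > 2α = 43.60°  →  invalid

δ = 140.44°, invalid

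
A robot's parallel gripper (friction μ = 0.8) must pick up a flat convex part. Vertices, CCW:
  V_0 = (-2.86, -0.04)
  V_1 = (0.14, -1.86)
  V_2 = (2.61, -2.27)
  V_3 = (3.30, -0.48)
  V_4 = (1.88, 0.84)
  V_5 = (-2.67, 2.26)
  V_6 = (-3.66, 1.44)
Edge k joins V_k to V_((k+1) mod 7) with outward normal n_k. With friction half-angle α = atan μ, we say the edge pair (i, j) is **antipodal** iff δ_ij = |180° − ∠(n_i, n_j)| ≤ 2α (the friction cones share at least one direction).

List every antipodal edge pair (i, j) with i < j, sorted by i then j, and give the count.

count = 10; pairs: (0,3), (0,4), (0,5), (1,3), (1,4), (1,5), (2,5), (2,6), (3,6), (4,6)

α = atan 0.8 = 38.66°;  2α = 77.32°
n_0 = (-0.5187, -0.8550)
n_1 = (-0.1638, -0.9865)
n_2 = (+0.9331, -0.3597)
n_3 = (+0.6808, +0.7324)
n_4 = (+0.2979, +0.9546)
n_5 = (-0.6379, +0.7701)
n_6 = (-0.8797, -0.4755)
  (0,1): δ = 158.18°  ·
  (0,2): δ = 79.84°  ·
  (0,3): δ = 11.67°  ✓
  (0,4): δ = 13.91°  ✓
  (0,5): δ = 70.88°  ✓
  (0,6): δ = 149.64°  ·
  (1,2): δ = 101.66°  ·
  (1,3): δ = 33.49°  ✓
  (1,4): δ = 7.91°  ✓
  (1,5): δ = 49.06°  ✓
  (1,6): δ = 127.82°  ·
  (2,3): δ = 111.83°  ·
  (2,4): δ = 86.25°  ·
  (2,5): δ = 29.29°  ✓
  (2,6): δ = 49.47°  ✓
  (3,4): δ = 154.42°  ·
  (3,5): δ = 97.46°  ·
  (3,6): δ = 18.70°  ✓
  (4,5): δ = 123.03°  ·
  (4,6): δ = 44.27°  ✓
  (5,6): δ = 101.24°  ·
antipodal pairs: 10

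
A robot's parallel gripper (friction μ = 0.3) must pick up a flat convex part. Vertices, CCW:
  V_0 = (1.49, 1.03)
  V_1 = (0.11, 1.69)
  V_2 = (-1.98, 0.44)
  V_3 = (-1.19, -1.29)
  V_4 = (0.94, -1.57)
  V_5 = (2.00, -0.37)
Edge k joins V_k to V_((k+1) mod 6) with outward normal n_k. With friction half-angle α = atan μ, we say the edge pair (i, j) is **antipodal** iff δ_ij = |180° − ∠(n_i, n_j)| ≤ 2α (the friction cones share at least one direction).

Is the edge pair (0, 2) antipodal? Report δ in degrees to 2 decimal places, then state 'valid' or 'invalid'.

α = atan 0.3 = 16.70°;  2α = 33.40°
edge 0: e_0 = (-1.38, +0.66);  n_0 = (+0.4315, +0.9021)
edge 2: e_2 = (+0.79, -1.73);  n_2 = (-0.9096, -0.4154)
∠(n_0, n_2) = 140.10°
δ = |180° − 140.10°| = 39.90°
39.90° > 2α = 33.40°  →  invalid

δ = 39.90°, invalid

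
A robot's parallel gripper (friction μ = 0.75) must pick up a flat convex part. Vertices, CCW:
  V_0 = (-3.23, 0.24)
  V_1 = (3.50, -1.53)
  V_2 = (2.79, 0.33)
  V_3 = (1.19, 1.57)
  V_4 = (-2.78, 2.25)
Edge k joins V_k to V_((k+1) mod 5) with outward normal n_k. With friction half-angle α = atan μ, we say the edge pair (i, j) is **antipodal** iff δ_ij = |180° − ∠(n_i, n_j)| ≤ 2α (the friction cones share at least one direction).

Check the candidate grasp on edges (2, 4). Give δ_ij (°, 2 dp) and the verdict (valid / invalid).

δ = 64.84°, valid

α = atan 0.75 = 36.87°;  2α = 73.74°
edge 2: e_2 = (-1.60, +1.24);  n_2 = (+0.6126, +0.7904)
edge 4: e_4 = (-0.45, -2.01);  n_4 = (-0.9758, +0.2185)
∠(n_2, n_4) = 115.16°
δ = |180° − 115.16°| = 64.84°
64.84° ≤ 2α = 73.74°  →  valid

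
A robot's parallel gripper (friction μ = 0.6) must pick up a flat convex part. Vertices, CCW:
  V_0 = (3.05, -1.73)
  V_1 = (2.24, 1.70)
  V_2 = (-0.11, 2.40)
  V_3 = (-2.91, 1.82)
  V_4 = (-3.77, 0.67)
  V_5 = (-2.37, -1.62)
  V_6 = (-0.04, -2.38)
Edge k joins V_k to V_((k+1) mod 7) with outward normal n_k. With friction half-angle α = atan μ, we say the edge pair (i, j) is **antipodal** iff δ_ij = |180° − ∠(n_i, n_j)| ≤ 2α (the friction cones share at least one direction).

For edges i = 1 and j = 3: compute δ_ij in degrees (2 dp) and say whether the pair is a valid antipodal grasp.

δ = 110.20°, invalid

α = atan 0.6 = 30.96°;  2α = 61.93°
edge 1: e_1 = (-2.35, +0.70);  n_1 = (+0.2855, +0.9584)
edge 3: e_3 = (-0.86, -1.15);  n_3 = (-0.8008, +0.5989)
∠(n_1, n_3) = 69.80°
δ = |180° − 69.80°| = 110.20°
110.20° > 2α = 61.93°  →  invalid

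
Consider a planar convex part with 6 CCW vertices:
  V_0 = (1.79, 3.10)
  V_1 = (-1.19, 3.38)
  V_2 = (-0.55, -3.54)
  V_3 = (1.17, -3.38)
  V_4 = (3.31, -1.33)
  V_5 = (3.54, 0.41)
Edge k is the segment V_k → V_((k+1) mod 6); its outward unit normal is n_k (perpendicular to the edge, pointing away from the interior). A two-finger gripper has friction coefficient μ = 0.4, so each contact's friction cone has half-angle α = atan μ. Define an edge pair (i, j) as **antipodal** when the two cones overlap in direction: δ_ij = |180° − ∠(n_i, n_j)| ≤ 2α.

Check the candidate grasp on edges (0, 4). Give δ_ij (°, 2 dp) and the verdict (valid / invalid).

δ = 87.84°, invalid

α = atan 0.4 = 21.80°;  2α = 43.60°
edge 0: e_0 = (-2.98, +0.28);  n_0 = (+0.0935, +0.9956)
edge 4: e_4 = (+0.23, +1.74);  n_4 = (+0.9914, -0.1310)
∠(n_0, n_4) = 92.16°
δ = |180° − 92.16°| = 87.84°
87.84° > 2α = 43.60°  →  invalid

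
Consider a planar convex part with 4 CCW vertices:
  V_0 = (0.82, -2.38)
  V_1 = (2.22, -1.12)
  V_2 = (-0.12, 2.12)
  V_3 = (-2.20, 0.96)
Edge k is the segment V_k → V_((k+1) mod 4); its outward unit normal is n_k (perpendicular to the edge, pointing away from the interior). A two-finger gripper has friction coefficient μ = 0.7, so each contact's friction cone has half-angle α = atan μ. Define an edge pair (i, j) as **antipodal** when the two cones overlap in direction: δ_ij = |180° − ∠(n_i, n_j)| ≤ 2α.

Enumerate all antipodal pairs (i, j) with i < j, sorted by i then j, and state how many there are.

α = atan 0.7 = 34.99°;  2α = 69.98°
n_0 = (+0.6690, -0.7433)
n_1 = (+0.8107, +0.5855)
n_2 = (-0.4871, +0.8734)
n_3 = (-0.7417, -0.6707)
  (0,1): δ = 96.15°  ·
  (0,2): δ = 12.84°  ✓
  (0,3): δ = 90.13°  ·
  (1,2): δ = 96.69°  ·
  (1,3): δ = 6.28°  ✓
  (2,3): δ = 77.03°  ·
antipodal pairs: 2

count = 2; pairs: (0,2), (1,3)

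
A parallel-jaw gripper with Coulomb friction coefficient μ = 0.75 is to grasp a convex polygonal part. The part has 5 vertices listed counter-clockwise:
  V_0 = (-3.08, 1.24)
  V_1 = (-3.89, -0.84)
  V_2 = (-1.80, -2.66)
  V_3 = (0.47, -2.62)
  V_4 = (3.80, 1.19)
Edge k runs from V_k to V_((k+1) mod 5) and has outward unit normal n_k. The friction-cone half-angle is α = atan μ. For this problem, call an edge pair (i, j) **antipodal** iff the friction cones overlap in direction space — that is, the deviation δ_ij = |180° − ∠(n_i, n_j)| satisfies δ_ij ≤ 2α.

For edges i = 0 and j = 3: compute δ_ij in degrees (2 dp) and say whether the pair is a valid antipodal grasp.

δ = 19.88°, valid

α = atan 0.75 = 36.87°;  2α = 73.74°
edge 0: e_0 = (-0.81, -2.08);  n_0 = (-0.9318, +0.3629)
edge 3: e_3 = (+3.33, +3.81);  n_3 = (+0.7529, -0.6581)
∠(n_0, n_3) = 160.12°
δ = |180° − 160.12°| = 19.88°
19.88° ≤ 2α = 73.74°  →  valid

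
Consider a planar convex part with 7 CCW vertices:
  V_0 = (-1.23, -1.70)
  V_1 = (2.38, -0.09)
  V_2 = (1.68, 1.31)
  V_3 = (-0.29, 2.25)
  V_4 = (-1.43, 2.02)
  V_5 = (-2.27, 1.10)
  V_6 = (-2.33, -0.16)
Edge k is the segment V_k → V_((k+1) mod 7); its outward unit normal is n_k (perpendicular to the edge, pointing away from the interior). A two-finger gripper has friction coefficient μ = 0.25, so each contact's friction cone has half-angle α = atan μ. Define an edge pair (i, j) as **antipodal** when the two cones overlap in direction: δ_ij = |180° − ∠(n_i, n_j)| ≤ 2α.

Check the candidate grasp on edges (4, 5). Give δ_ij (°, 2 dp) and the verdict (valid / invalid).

α = atan 0.25 = 14.04°;  2α = 28.07°
edge 4: e_4 = (-0.84, -0.92);  n_4 = (-0.7385, +0.6743)
edge 5: e_5 = (-0.06, -1.26);  n_5 = (-0.9989, +0.0476)
∠(n_4, n_5) = 39.67°
δ = |180° − 39.67°| = 140.33°
140.33° > 2α = 28.07°  →  invalid

δ = 140.33°, invalid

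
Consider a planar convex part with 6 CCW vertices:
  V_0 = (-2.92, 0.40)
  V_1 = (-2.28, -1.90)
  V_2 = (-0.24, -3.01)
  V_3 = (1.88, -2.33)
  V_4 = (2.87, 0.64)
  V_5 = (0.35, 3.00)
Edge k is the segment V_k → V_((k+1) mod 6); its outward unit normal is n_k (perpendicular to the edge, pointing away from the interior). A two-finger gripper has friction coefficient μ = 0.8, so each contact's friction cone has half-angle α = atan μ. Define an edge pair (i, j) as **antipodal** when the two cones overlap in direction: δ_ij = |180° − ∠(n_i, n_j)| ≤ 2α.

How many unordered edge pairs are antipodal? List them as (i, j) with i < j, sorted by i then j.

count = 7; pairs: (0,3), (0,4), (1,4), (1,5), (2,4), (2,5), (3,5)

α = atan 0.8 = 38.66°;  2α = 77.32°
n_0 = (-0.9634, -0.2681)
n_1 = (-0.4779, -0.8784)
n_2 = (+0.3054, -0.9522)
n_3 = (+0.9487, -0.3162)
n_4 = (+0.6836, +0.7299)
n_5 = (-0.6224, +0.7827)
  (0,1): δ = 134.10°  ·
  (0,2): δ = 87.77°  ·
  (0,3): δ = 33.98°  ✓
  (0,4): δ = 31.33°  ✓
  (0,5): δ = 112.94°  ·
  (1,2): δ = 133.66°  ·
  (1,3): δ = 79.88°  ·
  (1,4): δ = 14.57°  ✓
  (1,5): δ = 67.04°  ✓
  (2,3): δ = 126.22°  ·
  (2,4): δ = 60.91°  ✓
  (2,5): δ = 20.70°  ✓
  (3,4): δ = 114.69°  ·
  (3,5): δ = 33.08°  ✓
  (4,5): δ = 98.39°  ·
antipodal pairs: 7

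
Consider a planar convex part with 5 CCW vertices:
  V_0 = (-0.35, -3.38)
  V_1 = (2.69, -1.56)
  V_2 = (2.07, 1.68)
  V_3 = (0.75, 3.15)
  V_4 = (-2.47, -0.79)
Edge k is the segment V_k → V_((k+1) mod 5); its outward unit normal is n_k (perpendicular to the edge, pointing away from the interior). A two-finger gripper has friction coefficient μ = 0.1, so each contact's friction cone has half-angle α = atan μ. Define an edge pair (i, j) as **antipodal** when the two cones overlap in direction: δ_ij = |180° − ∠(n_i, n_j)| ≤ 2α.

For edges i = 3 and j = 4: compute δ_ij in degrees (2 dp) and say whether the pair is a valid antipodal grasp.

α = atan 0.1 = 5.71°;  2α = 11.42°
edge 3: e_3 = (-3.22, -3.94);  n_3 = (-0.7743, +0.6328)
edge 4: e_4 = (+2.12, -2.59);  n_4 = (-0.7738, -0.6334)
∠(n_3, n_4) = 78.56°
δ = |180° − 78.56°| = 101.44°
101.44° > 2α = 11.42°  →  invalid

δ = 101.44°, invalid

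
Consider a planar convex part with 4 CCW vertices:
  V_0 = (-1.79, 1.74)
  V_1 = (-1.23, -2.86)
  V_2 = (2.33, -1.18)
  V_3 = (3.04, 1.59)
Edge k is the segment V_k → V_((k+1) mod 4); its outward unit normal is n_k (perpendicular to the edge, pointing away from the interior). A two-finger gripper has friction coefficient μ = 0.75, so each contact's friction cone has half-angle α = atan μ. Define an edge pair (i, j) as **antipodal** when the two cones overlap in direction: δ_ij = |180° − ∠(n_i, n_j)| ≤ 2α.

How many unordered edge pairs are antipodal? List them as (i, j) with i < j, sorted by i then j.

count = 3; pairs: (0,1), (0,2), (1,3)

α = atan 0.75 = 36.87°;  2α = 73.74°
n_0 = (-0.9927, -0.1208)
n_1 = (+0.4268, -0.9044)
n_2 = (+0.9687, -0.2483)
n_3 = (+0.0310, +0.9995)
  (0,1): δ = 71.68°  ✓
  (0,2): δ = 21.32°  ✓
  (0,3): δ = 81.28°  ·
  (1,2): δ = 129.64°  ·
  (1,3): δ = 27.04°  ✓
  (2,3): δ = 77.40°  ·
antipodal pairs: 3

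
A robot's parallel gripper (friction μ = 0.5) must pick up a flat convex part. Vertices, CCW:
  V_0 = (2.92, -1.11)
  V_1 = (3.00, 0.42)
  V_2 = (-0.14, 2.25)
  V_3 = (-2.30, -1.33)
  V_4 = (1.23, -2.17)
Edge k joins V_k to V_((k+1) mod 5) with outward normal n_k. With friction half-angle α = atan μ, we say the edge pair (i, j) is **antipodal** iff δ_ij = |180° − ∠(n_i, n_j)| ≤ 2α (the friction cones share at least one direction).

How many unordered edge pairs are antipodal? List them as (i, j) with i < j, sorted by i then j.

count = 3; pairs: (0,2), (1,3), (2,4)

α = atan 0.5 = 26.57°;  2α = 53.13°
n_0 = (+0.9986, -0.0522)
n_1 = (+0.5035, +0.8640)
n_2 = (-0.8562, +0.5166)
n_3 = (-0.2315, -0.9728)
n_4 = (+0.5314, -0.8472)
  (0,1): δ = 117.24°  ·
  (0,2): δ = 28.11°  ✓
  (0,3): δ = 79.61°  ·
  (0,4): δ = 125.09°  ·
  (1,2): δ = 90.87°  ·
  (1,3): δ = 16.85°  ✓
  (1,4): δ = 62.33°  ·
  (2,3): δ = 72.28°  ·
  (2,4): δ = 26.80°  ✓
  (3,4): δ = 134.52°  ·
antipodal pairs: 3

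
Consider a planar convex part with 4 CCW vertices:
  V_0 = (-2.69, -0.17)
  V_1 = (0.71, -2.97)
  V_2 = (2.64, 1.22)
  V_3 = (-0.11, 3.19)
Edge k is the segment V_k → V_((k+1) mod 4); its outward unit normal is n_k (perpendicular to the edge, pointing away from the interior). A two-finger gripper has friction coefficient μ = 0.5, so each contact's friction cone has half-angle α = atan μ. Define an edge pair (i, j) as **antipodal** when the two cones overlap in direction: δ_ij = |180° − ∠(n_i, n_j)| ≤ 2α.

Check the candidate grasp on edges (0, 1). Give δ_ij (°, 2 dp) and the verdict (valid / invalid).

α = atan 0.5 = 26.57°;  2α = 53.13°
edge 0: e_0 = (+3.40, -2.80);  n_0 = (-0.6357, -0.7719)
edge 1: e_1 = (+1.93, +4.19);  n_1 = (+0.9083, -0.4184)
∠(n_0, n_1) = 104.74°
δ = |180° − 104.74°| = 75.26°
75.26° > 2α = 53.13°  →  invalid

δ = 75.26°, invalid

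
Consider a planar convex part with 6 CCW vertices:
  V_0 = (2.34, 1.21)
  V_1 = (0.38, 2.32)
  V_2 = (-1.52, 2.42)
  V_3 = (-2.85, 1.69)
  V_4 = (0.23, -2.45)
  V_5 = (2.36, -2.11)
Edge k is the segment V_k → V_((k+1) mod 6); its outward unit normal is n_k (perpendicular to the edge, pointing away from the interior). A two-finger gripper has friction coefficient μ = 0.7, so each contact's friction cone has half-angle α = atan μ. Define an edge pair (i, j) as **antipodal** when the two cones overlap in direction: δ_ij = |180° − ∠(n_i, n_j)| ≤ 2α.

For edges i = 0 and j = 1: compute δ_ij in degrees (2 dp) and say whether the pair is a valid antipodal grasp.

δ = 153.49°, invalid

α = atan 0.7 = 34.99°;  2α = 69.98°
edge 0: e_0 = (-1.96, +1.11);  n_0 = (+0.4928, +0.8701)
edge 1: e_1 = (-1.90, +0.10);  n_1 = (+0.0526, +0.9986)
∠(n_0, n_1) = 26.51°
δ = |180° − 26.51°| = 153.49°
153.49° > 2α = 69.98°  →  invalid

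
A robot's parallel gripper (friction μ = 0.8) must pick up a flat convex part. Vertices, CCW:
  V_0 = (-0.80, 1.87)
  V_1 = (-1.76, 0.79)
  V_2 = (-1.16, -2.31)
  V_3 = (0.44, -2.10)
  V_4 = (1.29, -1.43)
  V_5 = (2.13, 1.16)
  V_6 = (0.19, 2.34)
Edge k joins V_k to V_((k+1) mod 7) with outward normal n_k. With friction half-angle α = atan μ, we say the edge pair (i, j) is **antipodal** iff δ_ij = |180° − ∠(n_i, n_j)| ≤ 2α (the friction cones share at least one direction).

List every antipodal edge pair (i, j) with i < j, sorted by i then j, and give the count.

α = atan 0.8 = 38.66°;  2α = 77.32°
n_0 = (-0.7474, +0.6644)
n_1 = (-0.9818, -0.1900)
n_2 = (+0.1301, -0.9915)
n_3 = (+0.6190, -0.7854)
n_4 = (+0.9512, -0.3085)
n_5 = (+0.5197, +0.8544)
n_6 = (-0.4289, +0.9034)
  (0,1): δ = 127.41°  ·
  (0,2): δ = 40.89°  ✓
  (0,3): δ = 10.12°  ✓
  (0,4): δ = 23.66°  ✓
  (0,5): δ = 100.32°  ·
  (0,6): δ = 157.03°  ·
  (1,2): δ = 93.48°  ·
  (1,3): δ = 62.71°  ✓
  (1,4): δ = 28.92°  ✓
  (1,5): δ = 47.74°  ✓
  (1,6): δ = 104.44°  ·
  (2,3): δ = 149.23°  ·
  (2,4): δ = 115.45°  ·
  (2,5): δ = 38.79°  ✓
  (2,6): δ = 17.92°  ✓
  (3,4): δ = 146.22°  ·
  (3,5): δ = 69.56°  ✓
  (3,6): δ = 12.85°  ✓
  (4,5): δ = 103.34°  ·
  (4,6): δ = 46.63°  ✓
  (5,6): δ = 123.29°  ·
antipodal pairs: 11

count = 11; pairs: (0,2), (0,3), (0,4), (1,3), (1,4), (1,5), (2,5), (2,6), (3,5), (3,6), (4,6)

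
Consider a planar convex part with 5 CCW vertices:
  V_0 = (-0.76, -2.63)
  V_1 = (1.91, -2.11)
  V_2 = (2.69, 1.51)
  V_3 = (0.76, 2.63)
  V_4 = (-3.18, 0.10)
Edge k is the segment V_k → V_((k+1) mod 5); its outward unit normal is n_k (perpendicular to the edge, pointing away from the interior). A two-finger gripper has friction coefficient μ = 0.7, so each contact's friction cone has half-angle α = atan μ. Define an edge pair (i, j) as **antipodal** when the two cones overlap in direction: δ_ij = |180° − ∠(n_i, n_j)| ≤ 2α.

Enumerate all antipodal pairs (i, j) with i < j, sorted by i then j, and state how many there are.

count = 5; pairs: (0,2), (0,3), (1,3), (1,4), (2,4)

α = atan 0.7 = 34.99°;  2α = 69.98°
n_0 = (+0.1912, -0.9816)
n_1 = (+0.9776, -0.2106)
n_2 = (+0.5019, +0.8649)
n_3 = (-0.5403, +0.8415)
n_4 = (-0.7483, -0.6633)
  (0,1): δ = 113.18°  ·
  (0,2): δ = 41.15°  ✓
  (0,3): δ = 21.69°  ✓
  (0,4): δ = 120.53°  ·
  (1,2): δ = 107.97°  ·
  (1,3): δ = 45.13°  ✓
  (1,4): δ = 53.71°  ✓
  (2,3): δ = 117.17°  ·
  (2,4): δ = 18.32°  ✓
  (3,4): δ = 81.15°  ·
antipodal pairs: 5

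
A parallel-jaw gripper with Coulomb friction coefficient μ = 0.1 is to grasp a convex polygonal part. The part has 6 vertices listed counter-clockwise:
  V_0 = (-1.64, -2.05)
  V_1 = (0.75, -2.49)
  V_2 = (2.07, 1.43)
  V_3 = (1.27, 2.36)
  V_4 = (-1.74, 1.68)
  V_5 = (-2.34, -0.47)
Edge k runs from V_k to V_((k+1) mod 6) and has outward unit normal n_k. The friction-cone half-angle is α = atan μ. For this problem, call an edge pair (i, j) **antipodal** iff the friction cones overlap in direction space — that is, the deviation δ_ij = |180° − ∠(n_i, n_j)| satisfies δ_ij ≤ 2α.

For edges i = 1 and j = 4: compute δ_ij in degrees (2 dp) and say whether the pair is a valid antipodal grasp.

α = atan 0.1 = 5.71°;  2α = 11.42°
edge 1: e_1 = (+1.32, +3.92);  n_1 = (+0.9477, -0.3191)
edge 4: e_4 = (-0.60, -2.15);  n_4 = (-0.9632, +0.2688)
∠(n_1, n_4) = 176.98°
δ = |180° − 176.98°| = 3.02°
3.02° ≤ 2α = 11.42°  →  valid

δ = 3.02°, valid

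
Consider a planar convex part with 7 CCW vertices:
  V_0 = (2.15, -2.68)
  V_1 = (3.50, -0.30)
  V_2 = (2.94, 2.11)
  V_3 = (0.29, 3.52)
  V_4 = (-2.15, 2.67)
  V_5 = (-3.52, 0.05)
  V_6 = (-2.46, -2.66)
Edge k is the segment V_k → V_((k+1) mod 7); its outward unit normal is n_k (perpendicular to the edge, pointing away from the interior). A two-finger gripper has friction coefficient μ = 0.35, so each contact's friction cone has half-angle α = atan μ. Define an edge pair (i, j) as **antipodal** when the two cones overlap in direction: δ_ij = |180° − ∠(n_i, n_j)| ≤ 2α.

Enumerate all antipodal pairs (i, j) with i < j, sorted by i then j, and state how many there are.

α = atan 0.35 = 19.29°;  2α = 38.58°
n_0 = (+0.8698, -0.4934)
n_1 = (+0.9740, +0.2263)
n_2 = (+0.4697, +0.8828)
n_3 = (-0.3290, +0.9443)
n_4 = (-0.8862, +0.4634)
n_5 = (-0.9313, -0.3643)
n_6 = (-0.0043, -1.0000)
  (0,1): δ = 137.36°  ·
  (0,2): δ = 88.45°  ·
  (0,3): δ = 41.23°  ·
  (0,4): δ = 1.96°  ✓
  (0,5): δ = 50.93°  ·
  (0,6): δ = 119.31°  ·
  (1,2): δ = 131.10°  ·
  (1,3): δ = 83.88°  ·
  (1,4): δ = 40.69°  ·
  (1,5): δ = 8.28°  ✓
  (1,6): δ = 76.67°  ·
  (2,3): δ = 132.78°  ·
  (2,4): δ = 89.59°  ·
  (2,5): δ = 40.62°  ·
  (2,6): δ = 27.77°  ✓
  (3,4): δ = 136.81°  ·
  (3,5): δ = 87.84°  ·
  (3,6): δ = 19.45°  ✓
  (4,5): δ = 131.03°  ·
  (4,6): δ = 62.64°  ·
  (5,6): δ = 111.61°  ·
antipodal pairs: 4

count = 4; pairs: (0,4), (1,5), (2,6), (3,6)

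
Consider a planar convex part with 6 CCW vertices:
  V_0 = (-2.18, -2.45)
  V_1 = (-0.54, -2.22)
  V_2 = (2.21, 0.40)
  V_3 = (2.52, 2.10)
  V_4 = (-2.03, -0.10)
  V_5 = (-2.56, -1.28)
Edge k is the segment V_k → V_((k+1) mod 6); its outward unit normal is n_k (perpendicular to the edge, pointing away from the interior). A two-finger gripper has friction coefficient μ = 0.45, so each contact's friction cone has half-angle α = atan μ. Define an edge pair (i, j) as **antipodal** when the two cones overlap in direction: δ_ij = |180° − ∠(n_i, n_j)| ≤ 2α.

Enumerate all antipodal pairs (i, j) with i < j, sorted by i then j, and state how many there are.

α = atan 0.45 = 24.23°;  2α = 48.46°
n_0 = (+0.1389, -0.9903)
n_1 = (+0.6898, -0.7240)
n_2 = (+0.9838, -0.1794)
n_3 = (-0.4353, +0.9003)
n_4 = (-0.9122, +0.4097)
n_5 = (-0.9511, -0.3089)
  (0,1): δ = 144.37°  ·
  (0,2): δ = 108.32°  ·
  (0,3): δ = 17.82°  ✓
  (0,4): δ = 57.83°  ·
  (0,5): δ = 100.01°  ·
  (1,2): δ = 143.95°  ·
  (1,3): δ = 17.81°  ✓
  (1,4): δ = 22.20°  ✓
  (1,5): δ = 64.38°  ·
  (2,3): δ = 53.86°  ·
  (2,4): δ = 13.85°  ✓
  (2,5): δ = 28.33°  ✓
  (3,4): δ = 139.99°  ·
  (3,5): δ = 97.81°  ·
  (4,5): δ = 137.82°  ·
antipodal pairs: 5

count = 5; pairs: (0,3), (1,3), (1,4), (2,4), (2,5)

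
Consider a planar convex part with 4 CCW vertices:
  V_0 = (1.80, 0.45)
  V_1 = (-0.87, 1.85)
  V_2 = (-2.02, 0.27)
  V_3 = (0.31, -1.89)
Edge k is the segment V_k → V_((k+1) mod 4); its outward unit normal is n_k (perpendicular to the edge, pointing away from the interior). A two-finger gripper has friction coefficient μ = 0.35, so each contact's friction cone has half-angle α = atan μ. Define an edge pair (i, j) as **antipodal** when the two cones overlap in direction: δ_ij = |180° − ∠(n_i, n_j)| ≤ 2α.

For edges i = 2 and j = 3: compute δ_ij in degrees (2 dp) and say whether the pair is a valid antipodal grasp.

α = atan 0.35 = 19.29°;  2α = 38.58°
edge 2: e_2 = (+2.33, -2.16);  n_2 = (-0.6798, -0.7334)
edge 3: e_3 = (+1.49, +2.34);  n_3 = (+0.8435, -0.5371)
∠(n_2, n_3) = 100.34°
δ = |180° − 100.34°| = 79.66°
79.66° > 2α = 38.58°  →  invalid

δ = 79.66°, invalid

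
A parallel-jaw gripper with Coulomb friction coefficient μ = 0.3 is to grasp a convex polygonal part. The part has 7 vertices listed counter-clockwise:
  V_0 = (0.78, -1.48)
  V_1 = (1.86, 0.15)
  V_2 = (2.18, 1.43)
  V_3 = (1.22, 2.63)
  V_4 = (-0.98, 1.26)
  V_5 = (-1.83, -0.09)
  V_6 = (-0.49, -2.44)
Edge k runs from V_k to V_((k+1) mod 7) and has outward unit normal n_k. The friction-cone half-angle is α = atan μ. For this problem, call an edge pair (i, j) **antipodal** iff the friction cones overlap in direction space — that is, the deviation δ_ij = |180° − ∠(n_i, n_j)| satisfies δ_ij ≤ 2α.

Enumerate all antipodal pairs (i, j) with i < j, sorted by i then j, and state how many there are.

α = atan 0.3 = 16.70°;  2α = 33.40°
n_0 = (+0.8336, -0.5523)
n_1 = (+0.9701, -0.2425)
n_2 = (+0.7809, +0.6247)
n_3 = (-0.5286, +0.8489)
n_4 = (-0.8462, +0.5328)
n_5 = (-0.8687, -0.4953)
n_6 = (+0.6030, -0.7977)
  (0,1): δ = 160.51°  ·
  (0,2): δ = 107.81°  ·
  (0,3): δ = 24.56°  ✓
  (0,4): δ = 1.33°  ✓
  (0,5): δ = 63.22°  ·
  (0,6): δ = 160.61°  ·
  (1,2): δ = 127.30°  ·
  (1,3): δ = 44.05°  ·
  (1,4): δ = 18.16°  ✓
  (1,5): δ = 43.73°  ·
  (1,6): δ = 141.12°  ·
  (2,3): δ = 96.75°  ·
  (2,4): δ = 70.86°  ·
  (2,5): δ = 8.97°  ✓
  (2,6): δ = 88.43°  ·
  (3,4): δ = 154.11°  ·
  (3,5): δ = 92.22°  ·
  (3,6): δ = 5.17°  ✓
  (4,5): δ = 118.11°  ·
  (4,6): δ = 20.72°  ✓
  (5,6): δ = 82.61°  ·
antipodal pairs: 6

count = 6; pairs: (0,3), (0,4), (1,4), (2,5), (3,6), (4,6)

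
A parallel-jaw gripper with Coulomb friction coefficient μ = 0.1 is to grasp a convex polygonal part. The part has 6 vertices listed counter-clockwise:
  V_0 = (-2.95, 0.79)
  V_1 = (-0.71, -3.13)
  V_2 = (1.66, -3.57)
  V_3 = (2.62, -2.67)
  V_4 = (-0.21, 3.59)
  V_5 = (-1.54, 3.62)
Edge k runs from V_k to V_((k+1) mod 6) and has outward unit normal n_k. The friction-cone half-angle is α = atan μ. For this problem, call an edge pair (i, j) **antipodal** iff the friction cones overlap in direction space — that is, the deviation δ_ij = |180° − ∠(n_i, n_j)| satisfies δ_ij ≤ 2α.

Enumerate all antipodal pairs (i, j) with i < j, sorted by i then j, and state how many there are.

α = atan 0.1 = 5.71°;  2α = 11.42°
n_0 = (-0.8682, -0.4961)
n_1 = (-0.1825, -0.9832)
n_2 = (+0.6839, -0.7295)
n_3 = (+0.9112, +0.4119)
n_4 = (+0.0226, +0.9997)
n_5 = (-0.8951, +0.4459)
  (0,1): δ = 130.26°  ·
  (0,2): δ = 76.59°  ·
  (0,3): δ = 5.42°  ✓
  (0,4): δ = 58.96°  ·
  (0,5): δ = 123.77°  ·
  (1,2): δ = 126.33°  ·
  (1,3): δ = 55.16°  ·
  (1,4): δ = 9.23°  ✓
  (1,5): δ = 74.03°  ·
  (2,3): δ = 108.83°  ·
  (2,4): δ = 44.44°  ·
  (2,5): δ = 20.36°  ·
  (3,4): δ = 115.62°  ·
  (3,5): δ = 50.81°  ·
  (4,5): δ = 115.19°  ·
antipodal pairs: 2

count = 2; pairs: (0,3), (1,4)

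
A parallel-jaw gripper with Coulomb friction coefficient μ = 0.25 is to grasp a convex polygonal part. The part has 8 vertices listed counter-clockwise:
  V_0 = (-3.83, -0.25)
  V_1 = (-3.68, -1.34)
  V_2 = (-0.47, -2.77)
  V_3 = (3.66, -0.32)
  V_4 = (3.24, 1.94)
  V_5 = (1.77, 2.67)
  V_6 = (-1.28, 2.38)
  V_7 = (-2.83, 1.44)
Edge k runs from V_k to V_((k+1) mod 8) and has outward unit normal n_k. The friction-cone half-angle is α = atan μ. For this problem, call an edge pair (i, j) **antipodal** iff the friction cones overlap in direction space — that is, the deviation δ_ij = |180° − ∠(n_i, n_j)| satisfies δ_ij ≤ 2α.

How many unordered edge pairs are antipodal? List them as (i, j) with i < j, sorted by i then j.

α = atan 0.25 = 14.04°;  2α = 28.07°
n_0 = (-0.9907, -0.1363)
n_1 = (-0.4069, -0.9135)
n_2 = (+0.5102, -0.8601)
n_3 = (+0.9832, +0.1827)
n_4 = (+0.4448, +0.8956)
n_5 = (-0.0947, +0.9955)
n_6 = (-0.5185, +0.8550)
n_7 = (-0.8606, +0.5092)
  (0,1): δ = 121.85°  ·
  (0,2): δ = 67.16°  ·
  (0,3): δ = 2.69°  ✓
  (0,4): δ = 55.76°  ·
  (0,5): δ = 87.60°  ·
  (0,6): δ = 113.40°  ·
  (0,7): δ = 141.55°  ·
  (1,2): δ = 125.31°  ·
  (1,3): δ = 55.46°  ·
  (1,4): δ = 2.40°  ✓
  (1,5): δ = 29.44°  ·
  (1,6): δ = 55.25°  ·
  (1,7): δ = 83.40°  ·
  (2,3): δ = 110.15°  ·
  (2,4): δ = 57.09°  ·
  (2,5): δ = 25.25°  ✓
  (2,6): δ = 0.56°  ✓
  (2,7): δ = 28.71°  ·
  (3,4): δ = 126.94°  ·
  (3,5): δ = 95.10°  ·
  (3,6): δ = 69.29°  ·
  (3,7): δ = 41.14°  ·
  (4,5): δ = 148.16°  ·
  (4,6): δ = 122.36°  ·
  (4,7): δ = 94.20°  ·
  (5,6): δ = 154.20°  ·
  (5,7): δ = 126.04°  ·
  (6,7): δ = 151.85°  ·
antipodal pairs: 4

count = 4; pairs: (0,3), (1,4), (2,5), (2,6)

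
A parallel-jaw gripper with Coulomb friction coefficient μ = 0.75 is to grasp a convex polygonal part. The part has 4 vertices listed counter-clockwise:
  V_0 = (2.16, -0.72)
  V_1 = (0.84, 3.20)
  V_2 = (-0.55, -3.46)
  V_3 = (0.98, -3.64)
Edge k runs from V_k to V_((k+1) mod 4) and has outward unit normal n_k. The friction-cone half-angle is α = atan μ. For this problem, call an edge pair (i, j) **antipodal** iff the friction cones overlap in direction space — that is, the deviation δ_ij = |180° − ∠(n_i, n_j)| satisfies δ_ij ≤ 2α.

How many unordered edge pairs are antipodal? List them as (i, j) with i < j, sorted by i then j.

α = atan 0.75 = 36.87°;  2α = 73.74°
n_0 = (+0.9477, +0.3191)
n_1 = (-0.9789, +0.2043)
n_2 = (-0.1168, -0.9932)
n_3 = (+0.9272, -0.3747)
  (0,1): δ = 30.40°  ✓
  (0,2): δ = 64.68°  ✓
  (0,3): δ = 139.39°  ·
  (1,2): δ = 84.92°  ·
  (1,3): δ = 10.22°  ✓
  (2,3): δ = 105.29°  ·
antipodal pairs: 3

count = 3; pairs: (0,1), (0,2), (1,3)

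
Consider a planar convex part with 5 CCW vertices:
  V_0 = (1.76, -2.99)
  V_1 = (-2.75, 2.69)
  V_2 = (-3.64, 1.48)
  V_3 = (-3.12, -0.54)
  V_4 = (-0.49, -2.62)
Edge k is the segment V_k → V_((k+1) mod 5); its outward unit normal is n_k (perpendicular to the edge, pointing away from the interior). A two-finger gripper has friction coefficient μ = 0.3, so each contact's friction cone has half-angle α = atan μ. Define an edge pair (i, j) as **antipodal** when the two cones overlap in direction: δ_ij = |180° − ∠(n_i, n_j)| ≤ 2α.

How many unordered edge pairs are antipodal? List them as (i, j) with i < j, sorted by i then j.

α = atan 0.3 = 16.70°;  2α = 33.40°
n_0 = (+0.7832, +0.6218)
n_1 = (-0.8056, +0.5925)
n_2 = (-0.9684, -0.2493)
n_3 = (-0.6203, -0.7843)
n_4 = (-0.1623, -0.9867)
  (0,1): δ = 74.79°  ·
  (0,2): δ = 24.01°  ✓
  (0,3): δ = 13.21°  ✓
  (0,4): δ = 42.21°  ·
  (1,2): δ = 129.23°  ·
  (1,3): δ = 92.00°  ·
  (1,4): δ = 63.00°  ·
  (2,3): δ = 142.78°  ·
  (2,4): δ = 113.77°  ·
  (3,4): δ = 151.00°  ·
antipodal pairs: 2

count = 2; pairs: (0,2), (0,3)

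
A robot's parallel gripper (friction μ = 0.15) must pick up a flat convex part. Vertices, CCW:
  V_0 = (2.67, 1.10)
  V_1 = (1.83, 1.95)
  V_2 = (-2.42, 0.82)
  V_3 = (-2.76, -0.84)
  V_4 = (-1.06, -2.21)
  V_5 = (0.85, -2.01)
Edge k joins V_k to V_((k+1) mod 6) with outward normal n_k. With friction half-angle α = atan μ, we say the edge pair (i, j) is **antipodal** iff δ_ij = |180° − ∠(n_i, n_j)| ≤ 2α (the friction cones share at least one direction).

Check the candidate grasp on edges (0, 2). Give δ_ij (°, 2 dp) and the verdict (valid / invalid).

δ = 56.24°, invalid

α = atan 0.15 = 8.53°;  2α = 17.06°
edge 0: e_0 = (-0.84, +0.85);  n_0 = (+0.7113, +0.7029)
edge 2: e_2 = (-0.34, -1.66);  n_2 = (-0.9797, +0.2007)
∠(n_0, n_2) = 123.76°
δ = |180° − 123.76°| = 56.24°
56.24° > 2α = 17.06°  →  invalid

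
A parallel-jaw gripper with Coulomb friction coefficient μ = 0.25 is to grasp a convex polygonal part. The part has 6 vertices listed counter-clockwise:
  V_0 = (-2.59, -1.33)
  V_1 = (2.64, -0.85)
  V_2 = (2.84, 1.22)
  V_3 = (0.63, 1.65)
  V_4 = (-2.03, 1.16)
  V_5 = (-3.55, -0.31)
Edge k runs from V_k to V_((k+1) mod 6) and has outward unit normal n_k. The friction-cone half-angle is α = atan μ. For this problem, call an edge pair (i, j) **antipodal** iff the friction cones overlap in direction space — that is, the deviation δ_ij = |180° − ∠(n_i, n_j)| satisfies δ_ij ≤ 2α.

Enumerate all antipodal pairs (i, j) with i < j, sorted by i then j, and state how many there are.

α = atan 0.25 = 14.04°;  2α = 28.07°
n_0 = (+0.0914, -0.9958)
n_1 = (+0.9954, -0.0962)
n_2 = (+0.1910, +0.9816)
n_3 = (-0.1812, +0.9835)
n_4 = (-0.6952, +0.7188)
n_5 = (-0.7282, -0.6854)
  (0,1): δ = 100.76°  ·
  (0,2): δ = 16.25°  ✓
  (0,3): δ = 5.19°  ✓
  (0,4): δ = 38.80°  ·
  (0,5): δ = 128.02°  ·
  (1,2): δ = 95.49°  ·
  (1,3): δ = 74.04°  ·
  (1,4): δ = 40.44°  ·
  (1,5): δ = 48.78°  ·
  (2,3): δ = 158.55°  ·
  (2,4): δ = 124.95°  ·
  (2,5): δ = 35.73°  ·
  (3,4): δ = 146.40°  ·
  (3,5): δ = 57.17°  ·
  (4,5): δ = 90.78°  ·
antipodal pairs: 2

count = 2; pairs: (0,2), (0,3)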